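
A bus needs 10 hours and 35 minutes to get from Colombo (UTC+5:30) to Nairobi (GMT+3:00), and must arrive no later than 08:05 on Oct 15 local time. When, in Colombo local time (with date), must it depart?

00:00 on October 15

Target arrival in UTC: 08:05 − 3:00 = 05:05 on Oct 15.
Subtract 10 hours 35 minutes → departure 18:30 UTC on Oct 14.
Colombo is UTC+5:30: 18:30 + 5:30 = 00:00 on Oct 15.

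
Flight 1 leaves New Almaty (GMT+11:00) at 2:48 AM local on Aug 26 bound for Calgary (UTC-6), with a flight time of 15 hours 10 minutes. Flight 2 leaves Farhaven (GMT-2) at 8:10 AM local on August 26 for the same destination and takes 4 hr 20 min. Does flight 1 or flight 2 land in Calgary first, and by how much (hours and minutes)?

the first, by 7 hours 32 minutes

Flight 1 in UTC: 2:48 AM − 11:00 = 3:48 PM on Aug 25.
+15 hours 10 minutes → arrive 6:58 AM UTC on Aug 26.
Flight 2 in UTC: 8:10 AM + 2:00 = 10:10 AM on Aug 26.
+4 hours 20 minutes → arrive 2:30 PM UTC on Aug 26.
Flight 1 lands earlier by 7 hours 32 minutes.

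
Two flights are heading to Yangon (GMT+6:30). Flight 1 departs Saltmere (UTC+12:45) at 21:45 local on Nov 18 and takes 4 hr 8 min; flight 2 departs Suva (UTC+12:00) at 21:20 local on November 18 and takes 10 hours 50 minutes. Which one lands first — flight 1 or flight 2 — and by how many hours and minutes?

Flight 1 in UTC: 21:45 − 12:45 = 09:00 on Nov 18.
+4 hours and 8 minutes → arrive 13:08 UTC on Nov 18.
Flight 2 in UTC: 21:20 − 12:00 = 09:20 on Nov 18.
+10 hours and 50 minutes → arrive 20:10 UTC on Nov 18.
Flight 1 lands earlier by 7 hours 2 minutes.

the first, by 7 hours 2 minutes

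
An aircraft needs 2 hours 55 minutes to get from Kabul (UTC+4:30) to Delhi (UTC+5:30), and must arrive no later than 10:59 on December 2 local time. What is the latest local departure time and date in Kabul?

07:04 on December 2

Target arrival in UTC: 10:59 − 5:30 = 05:29 on Dec 2.
Subtract 2 hours 55 minutes → departure 02:34 UTC on Dec 2.
Kabul is UTC+4:30: 02:34 + 4:30 = 07:04 on Dec 2.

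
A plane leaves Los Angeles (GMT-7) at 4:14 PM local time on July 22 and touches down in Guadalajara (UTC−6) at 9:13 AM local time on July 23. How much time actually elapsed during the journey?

15 hours 59 minutes

Guadalajara is 1:00 ahead of Los Angeles.
Clock-face elapsed time (ignoring zones) is 16 hours 59 minutes.
Actual elapsed = 16 hours 59 minutes − 1:00 = 15 hours 59 minutes.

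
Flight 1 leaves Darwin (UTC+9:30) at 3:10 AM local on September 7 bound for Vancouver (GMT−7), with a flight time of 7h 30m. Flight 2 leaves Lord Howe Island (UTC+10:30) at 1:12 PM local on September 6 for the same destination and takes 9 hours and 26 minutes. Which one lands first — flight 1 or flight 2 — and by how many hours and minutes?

Flight 1 in UTC: 3:10 AM − 9:30 = 5:40 PM on Sep 6.
+7 hours and 30 minutes → arrive 1:10 AM UTC on Sep 7.
Flight 2 in UTC: 1:12 PM − 10:30 = 2:42 AM on Sep 6.
+9 hours and 26 minutes → arrive 12:08 PM UTC on Sep 6.
Flight 2 lands earlier by 13 hours 2 minutes.

the second, by 13 hours 2 minutes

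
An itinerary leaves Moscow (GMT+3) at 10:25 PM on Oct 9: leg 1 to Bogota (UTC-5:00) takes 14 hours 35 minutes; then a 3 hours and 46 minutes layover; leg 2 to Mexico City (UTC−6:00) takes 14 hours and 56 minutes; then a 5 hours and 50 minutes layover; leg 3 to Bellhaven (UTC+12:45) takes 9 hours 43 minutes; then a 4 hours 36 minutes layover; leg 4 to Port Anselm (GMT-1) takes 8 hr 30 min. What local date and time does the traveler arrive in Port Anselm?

Convert departure to UTC: 10:25 PM − 3:00 = 7:25 PM UTC on Oct 9.
Add 14 hours and 35 minutes leg 1 → 10:00 AM UTC (Oct 10).
Add 3 hours 46 minutes layover in Bogota → 1:46 PM UTC.
Add 14 hours 56 minutes leg 2 → 4:42 AM UTC (Oct 11).
Add 5 hours and 50 minutes layover in Mexico City → 10:32 AM UTC.
Add 9 hours 43 minutes leg 3 → 8:15 PM UTC.
Add 4 hours and 36 minutes layover in Bellhaven → 12:51 AM UTC (Oct 12).
Add 8 hours 30 minutes leg 4 → 9:21 AM UTC.
Port Anselm is UTC−1:00, so local arrival = 9:21 AM − 1:00 = 8:21 AM on Oct 12.

8:21 AM on October 12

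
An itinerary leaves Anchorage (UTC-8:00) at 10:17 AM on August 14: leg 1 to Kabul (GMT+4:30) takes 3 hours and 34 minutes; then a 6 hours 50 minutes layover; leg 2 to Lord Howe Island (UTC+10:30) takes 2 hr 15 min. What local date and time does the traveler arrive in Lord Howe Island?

Convert departure to UTC: 10:17 AM + 8:00 = 6:17 PM UTC on Aug 14.
Add 3 hours and 34 minutes leg 1 → 9:51 PM UTC.
Add 6 hours 50 minutes layover in Kabul → 4:41 AM UTC (Aug 15).
Add 2 hours and 15 minutes leg 2 → 6:56 AM UTC.
Lord Howe Island is UTC+10:30, so local arrival = 6:56 AM + 10:30 = 5:26 PM on Aug 15.

5:26 PM on Aug 15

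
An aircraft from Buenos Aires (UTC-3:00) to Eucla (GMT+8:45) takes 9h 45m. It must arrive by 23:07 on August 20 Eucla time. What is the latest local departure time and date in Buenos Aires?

01:37 on August 20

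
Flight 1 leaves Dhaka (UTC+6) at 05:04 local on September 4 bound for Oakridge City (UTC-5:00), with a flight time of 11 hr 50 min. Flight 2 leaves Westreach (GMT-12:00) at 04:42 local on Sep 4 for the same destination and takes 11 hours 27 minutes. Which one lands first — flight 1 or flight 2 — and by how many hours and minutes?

Flight 1 in UTC: 05:04 − 6:00 = 23:04 on Sep 3.
+11 hours and 50 minutes → arrive 10:54 UTC on Sep 4.
Flight 2 in UTC: 04:42 + 12:00 = 16:42 on Sep 4.
+11 hours and 27 minutes → arrive 04:09 UTC on Sep 5.
Flight 1 lands earlier by 17 hours 15 minutes.

the first, by 17 hours 15 minutes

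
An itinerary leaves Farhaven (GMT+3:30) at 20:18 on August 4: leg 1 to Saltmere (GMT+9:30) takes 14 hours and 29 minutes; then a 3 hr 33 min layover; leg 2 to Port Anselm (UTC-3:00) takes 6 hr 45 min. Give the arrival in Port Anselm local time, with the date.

Convert departure to UTC: 20:18 − 3:30 = 16:48 UTC on Aug 4.
Add 14 hours and 29 minutes leg 1 → 07:17 UTC (Aug 5).
Add 3 hours and 33 minutes layover in Saltmere → 10:50 UTC.
Add 6 hours and 45 minutes leg 2 → 17:35 UTC.
Port Anselm is UTC−3:00, so local arrival = 17:35 − 3:00 = 14:35 on Aug 5.

14:35 on August 5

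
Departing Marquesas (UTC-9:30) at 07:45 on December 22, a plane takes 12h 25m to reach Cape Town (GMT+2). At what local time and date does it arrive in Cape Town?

Cape Town is 11:30 ahead of Marquesas.
After 12 hours and 25 minutes it is 20:10 in Marquesas.
Shift by the zone difference: 20:10 + 11:30 = 07:40 on Dec 23 in Cape Town.

07:40 on December 23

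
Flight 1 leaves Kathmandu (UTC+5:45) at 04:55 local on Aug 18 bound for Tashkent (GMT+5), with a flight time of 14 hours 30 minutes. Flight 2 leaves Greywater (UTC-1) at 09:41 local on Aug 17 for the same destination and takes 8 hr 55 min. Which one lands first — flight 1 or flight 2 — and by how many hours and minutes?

Flight 1 in UTC: 04:55 − 5:45 = 23:10 on Aug 17.
+14 hours 30 minutes → arrive 13:40 UTC on Aug 18.
Flight 2 in UTC: 09:41 + 1:00 = 10:41 on Aug 17.
+8 hours and 55 minutes → arrive 19:36 UTC on Aug 17.
Flight 2 lands earlier by 18 hours 4 minutes.

the second, by 18 hours 4 minutes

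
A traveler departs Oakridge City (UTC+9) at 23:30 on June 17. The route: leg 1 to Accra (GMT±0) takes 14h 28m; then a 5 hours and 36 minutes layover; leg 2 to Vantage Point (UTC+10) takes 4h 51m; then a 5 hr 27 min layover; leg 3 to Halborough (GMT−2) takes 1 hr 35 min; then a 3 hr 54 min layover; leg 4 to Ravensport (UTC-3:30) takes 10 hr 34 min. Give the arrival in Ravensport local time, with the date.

09:25 on June 19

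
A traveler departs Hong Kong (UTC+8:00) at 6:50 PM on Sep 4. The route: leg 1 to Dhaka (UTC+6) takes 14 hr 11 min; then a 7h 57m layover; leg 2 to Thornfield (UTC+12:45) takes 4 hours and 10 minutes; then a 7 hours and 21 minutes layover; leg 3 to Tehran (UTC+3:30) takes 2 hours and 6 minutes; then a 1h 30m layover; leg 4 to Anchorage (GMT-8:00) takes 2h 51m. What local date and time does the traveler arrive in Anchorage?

6:56 PM on September 5

Convert departure to UTC: 6:50 PM − 8:00 = 10:50 AM UTC on Sep 4.
Add 14 hours and 11 minutes leg 1 → 1:01 AM UTC (Sep 5).
Add 7 hours and 57 minutes layover in Dhaka → 8:58 AM UTC.
Add 4 hours 10 minutes leg 2 → 1:08 PM UTC.
Add 7 hours 21 minutes layover in Thornfield → 8:29 PM UTC.
Add 2 hours 6 minutes leg 3 → 10:35 PM UTC.
Add 1 hour and 30 minutes layover in Tehran → 12:05 AM UTC (Sep 6).
Add 2 hours 51 minutes leg 4 → 2:56 AM UTC.
Anchorage is UTC−8:00, so local arrival = 2:56 AM − 8:00 = 6:56 PM on Sep 5.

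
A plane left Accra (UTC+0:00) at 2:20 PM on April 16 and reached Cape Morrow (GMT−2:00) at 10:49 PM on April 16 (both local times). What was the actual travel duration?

Cape Morrow is 2:00 behind Accra.
Clock-face elapsed time (ignoring zones) is 8 hours 29 minutes.
Actual elapsed = 8 hours 29 minutes + 2:00 = 10 hours 29 minutes.

10 hours 29 minutes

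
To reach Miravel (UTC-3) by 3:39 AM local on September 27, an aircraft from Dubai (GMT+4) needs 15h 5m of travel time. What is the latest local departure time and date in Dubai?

7:34 PM on September 26

Target arrival in UTC: 3:39 AM + 3:00 = 6:39 AM on Sep 27.
Subtract 15 hours and 5 minutes → departure 3:34 PM UTC on Sep 26.
Dubai is UTC+4:00: 3:34 PM + 4:00 = 7:34 PM on Sep 26.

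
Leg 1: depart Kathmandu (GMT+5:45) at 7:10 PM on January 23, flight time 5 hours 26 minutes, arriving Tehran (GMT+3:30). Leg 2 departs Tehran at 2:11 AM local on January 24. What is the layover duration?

3 hours 50 minutes

Convert departure to UTC: 7:10 PM − 5:45 = 1:25 PM UTC on Jan 23.
Add 5 hours 26 minutes flight time → 6:51 PM UTC.
Tehran is UTC+3:30, so local arrival = 6:51 PM + 3:30 = 10:21 PM on Jan 23.
Layover = 2:11 AM − 10:21 PM (+1 day) = 3 hours 50 minutes.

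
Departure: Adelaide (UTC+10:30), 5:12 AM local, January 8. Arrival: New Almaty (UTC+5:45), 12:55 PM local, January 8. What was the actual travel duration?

New Almaty is 4:45 behind Adelaide.
Clock-face elapsed time (ignoring zones) is 7 hours 43 minutes.
Actual elapsed = 7 hours 43 minutes + 4:45 = 12 hours 28 minutes.

12 hours 28 minutes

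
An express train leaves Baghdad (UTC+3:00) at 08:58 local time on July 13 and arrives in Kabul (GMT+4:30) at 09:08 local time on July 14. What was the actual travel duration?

Departure in UTC: 08:58 − 3:00 = 05:58 on Jul 13.
Arrival in UTC: 09:08 − 4:30 = 04:38 on Jul 14.
Elapsed = 04:38 − 05:58 (+1 day) = 22 hours 40 minutes.

22 hours 40 minutes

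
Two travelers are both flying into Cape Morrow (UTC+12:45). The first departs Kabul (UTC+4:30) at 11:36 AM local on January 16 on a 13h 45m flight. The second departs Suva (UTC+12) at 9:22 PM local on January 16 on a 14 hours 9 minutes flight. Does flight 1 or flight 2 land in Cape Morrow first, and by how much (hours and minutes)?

the first, by 2 hours 40 minutes

Flight 1 in UTC: 11:36 AM − 4:30 = 7:06 AM on Jan 16.
+13 hours and 45 minutes → arrive 8:51 PM UTC on Jan 16.
Flight 2 in UTC: 9:22 PM − 12:00 = 9:22 AM on Jan 16.
+14 hours 9 minutes → arrive 11:31 PM UTC on Jan 16.
Flight 1 lands earlier by 2 hours 40 minutes.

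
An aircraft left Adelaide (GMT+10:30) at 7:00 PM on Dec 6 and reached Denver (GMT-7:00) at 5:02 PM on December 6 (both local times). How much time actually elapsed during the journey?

15 hours 32 minutes

Denver is 17:30 behind Adelaide.
Clock-face elapsed time (ignoring zones) is −1 hour 58 minutes.
Actual elapsed = −1 hour 58 minutes + 17:30 = 15 hours 32 minutes.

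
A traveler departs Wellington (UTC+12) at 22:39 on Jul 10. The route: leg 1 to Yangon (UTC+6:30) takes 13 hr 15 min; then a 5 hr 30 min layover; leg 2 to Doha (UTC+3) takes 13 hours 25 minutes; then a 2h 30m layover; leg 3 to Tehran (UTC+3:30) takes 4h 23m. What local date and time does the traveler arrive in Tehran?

Convert departure to UTC: 22:39 − 12:00 = 10:39 UTC on Jul 10.
Add 13 hours 15 minutes leg 1 → 23:54 UTC.
Add 5 hours and 30 minutes layover in Yangon → 05:24 UTC (Jul 11).
Add 13 hours and 25 minutes leg 2 → 18:49 UTC.
Add 2 hours 30 minutes layover in Doha → 21:19 UTC.
Add 4 hours and 23 minutes leg 3 → 01:42 UTC (Jul 12).
Tehran is UTC+3:30, so local arrival = 01:42 + 3:30 = 05:12 on Jul 12.

05:12 on July 12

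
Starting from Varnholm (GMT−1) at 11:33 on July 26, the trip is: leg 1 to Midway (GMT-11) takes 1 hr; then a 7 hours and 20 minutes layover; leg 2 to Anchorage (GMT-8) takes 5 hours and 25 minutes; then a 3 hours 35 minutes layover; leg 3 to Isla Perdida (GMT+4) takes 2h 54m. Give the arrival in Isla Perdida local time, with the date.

Convert departure to UTC: 11:33 + 1:00 = 12:33 UTC on Jul 26.
Add 1 hour leg 1 → 13:33 UTC.
Add 7 hours 20 minutes layover in Midway → 20:53 UTC.
Add 5 hours and 25 minutes leg 2 → 02:18 UTC (Jul 27).
Add 3 hours and 35 minutes layover in Anchorage → 05:53 UTC.
Add 2 hours 54 minutes leg 3 → 08:47 UTC.
Isla Perdida is UTC+4:00, so local arrival = 08:47 + 4:00 = 12:47 on Jul 27.

12:47 on July 27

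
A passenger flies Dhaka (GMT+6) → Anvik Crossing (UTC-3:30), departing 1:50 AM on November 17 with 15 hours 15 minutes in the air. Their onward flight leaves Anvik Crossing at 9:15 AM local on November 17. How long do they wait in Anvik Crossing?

1 hour 40 minutes

Convert departure to UTC: 1:50 AM − 6:00 = 7:50 PM UTC on Nov 16.
Add 15 hours and 15 minutes flight time → 11:05 AM UTC (Nov 17).
Anvik Crossing is UTC−3:30, so local arrival = 11:05 AM − 3:30 = 7:35 AM on Nov 17.
Layover = 9:15 AM − 7:35 AM = 1 hour 40 minutes.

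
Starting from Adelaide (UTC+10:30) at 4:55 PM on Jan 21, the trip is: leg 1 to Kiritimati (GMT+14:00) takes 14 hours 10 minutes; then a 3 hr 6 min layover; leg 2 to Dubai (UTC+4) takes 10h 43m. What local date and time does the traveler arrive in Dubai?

Convert departure to UTC: 4:55 PM − 10:30 = 6:25 AM UTC on Jan 21.
Add 14 hours and 10 minutes leg 1 → 8:35 PM UTC.
Add 3 hours and 6 minutes layover in Kiritimati → 11:41 PM UTC.
Add 10 hours and 43 minutes leg 2 → 10:24 AM UTC (Jan 22).
Dubai is UTC+4:00, so local arrival = 10:24 AM + 4:00 = 2:24 PM on Jan 22.

2:24 PM on January 22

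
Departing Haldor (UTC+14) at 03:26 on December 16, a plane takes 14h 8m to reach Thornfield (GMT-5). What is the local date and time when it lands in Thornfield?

22:34 on Dec 15

Thornfield is 19:00 behind Haldor.
After 14 hours and 8 minutes it is 17:34 in Haldor.
Shift by the zone difference: 17:34 − 19:00 = 22:34 on Dec 15 in Thornfield.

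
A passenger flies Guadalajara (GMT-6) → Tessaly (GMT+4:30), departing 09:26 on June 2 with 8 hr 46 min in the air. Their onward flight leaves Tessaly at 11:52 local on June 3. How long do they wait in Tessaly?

7 hours 10 minutes

Convert departure to UTC: 09:26 + 6:00 = 15:26 UTC on Jun 2.
Add 8 hours 46 minutes flight time → 00:12 UTC (Jun 3).
Tessaly is UTC+4:30, so local arrival = 00:12 + 4:30 = 04:42 on Jun 3.
Layover = 11:52 − 04:42 = 7 hours 10 minutes.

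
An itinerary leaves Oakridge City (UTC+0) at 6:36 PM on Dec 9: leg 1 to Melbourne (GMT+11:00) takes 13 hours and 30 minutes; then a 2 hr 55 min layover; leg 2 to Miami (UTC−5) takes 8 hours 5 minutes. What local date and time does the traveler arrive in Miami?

2:06 PM on Dec 10

Oakridge City is at UTC+0, so departure is already 6:36 PM UTC on Dec 9.
Add 13 hours and 30 minutes leg 1 → 8:06 AM UTC (Dec 10).
Add 2 hours 55 minutes layover in Melbourne → 11:01 AM UTC.
Add 8 hours and 5 minutes leg 2 → 7:06 PM UTC.
Miami is UTC−5:00, so local arrival = 7:06 PM − 5:00 = 2:06 PM on Dec 10.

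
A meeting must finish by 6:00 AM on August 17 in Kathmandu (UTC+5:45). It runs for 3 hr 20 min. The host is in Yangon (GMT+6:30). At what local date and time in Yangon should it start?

Target end time in UTC: 6:00 AM − 5:45 = 12:15 AM on Aug 17.
Subtract 3 hours 20 minutes → start 8:55 PM UTC on Aug 16.
Yangon is UTC+6:30: 8:55 PM + 6:30 = 3:25 AM on Aug 17.

3:25 AM on August 17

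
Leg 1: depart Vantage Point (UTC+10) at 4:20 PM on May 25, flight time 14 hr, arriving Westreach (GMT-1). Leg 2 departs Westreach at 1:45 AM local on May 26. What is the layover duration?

Convert departure to UTC: 4:20 PM − 10:00 = 6:20 AM UTC on May 25.
Add 14 hours flight time → 8:20 PM UTC.
Westreach is UTC−1:00, so local arrival = 8:20 PM − 1:00 = 7:20 PM on May 25.
Layover = 1:45 AM − 7:20 PM (+1 day) = 6 hours 25 minutes.

6 hours 25 minutes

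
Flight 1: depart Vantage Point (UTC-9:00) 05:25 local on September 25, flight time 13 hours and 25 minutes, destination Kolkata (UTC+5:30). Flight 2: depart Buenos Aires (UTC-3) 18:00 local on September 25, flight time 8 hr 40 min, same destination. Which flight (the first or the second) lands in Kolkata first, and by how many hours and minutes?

Flight 1 in UTC: 05:25 + 9:00 = 14:25 on Sep 25.
+13 hours and 25 minutes → arrive 03:50 UTC on Sep 26.
Flight 2 in UTC: 18:00 + 3:00 = 21:00 on Sep 25.
+8 hours 40 minutes → arrive 05:40 UTC on Sep 26.
Flight 1 lands earlier by 1 hour 50 minutes.

the first, by 1 hour 50 minutes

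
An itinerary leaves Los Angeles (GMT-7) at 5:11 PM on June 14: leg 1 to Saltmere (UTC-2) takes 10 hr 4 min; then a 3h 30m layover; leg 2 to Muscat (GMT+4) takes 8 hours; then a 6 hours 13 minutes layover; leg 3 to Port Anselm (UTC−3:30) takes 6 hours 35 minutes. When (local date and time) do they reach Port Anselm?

Convert departure to UTC: 5:11 PM + 7:00 = 12:11 AM UTC on Jun 15.
Add 10 hours and 4 minutes leg 1 → 10:15 AM UTC.
Add 3 hours 30 minutes layover in Saltmere → 1:45 PM UTC.
Add 8 hours leg 2 → 9:45 PM UTC.
Add 6 hours 13 minutes layover in Muscat → 3:58 AM UTC (Jun 16).
Add 6 hours 35 minutes leg 3 → 10:33 AM UTC.
Port Anselm is UTC−3:30, so local arrival = 10:33 AM − 3:30 = 7:03 AM on Jun 16.

7:03 AM on June 16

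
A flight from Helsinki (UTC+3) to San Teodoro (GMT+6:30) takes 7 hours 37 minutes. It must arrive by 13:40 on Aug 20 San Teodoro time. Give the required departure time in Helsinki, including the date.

Target arrival in UTC: 13:40 − 6:30 = 07:10 on Aug 20.
Subtract 7 hours 37 minutes → departure 23:33 UTC on Aug 19.
Helsinki is UTC+3:00: 23:33 + 3:00 = 02:33 on Aug 20.

02:33 on August 20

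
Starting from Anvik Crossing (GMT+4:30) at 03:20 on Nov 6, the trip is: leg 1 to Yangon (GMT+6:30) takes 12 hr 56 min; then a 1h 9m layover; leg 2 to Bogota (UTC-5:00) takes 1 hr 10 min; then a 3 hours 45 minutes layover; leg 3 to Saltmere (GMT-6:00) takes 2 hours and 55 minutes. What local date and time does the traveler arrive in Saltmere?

14:45 on November 6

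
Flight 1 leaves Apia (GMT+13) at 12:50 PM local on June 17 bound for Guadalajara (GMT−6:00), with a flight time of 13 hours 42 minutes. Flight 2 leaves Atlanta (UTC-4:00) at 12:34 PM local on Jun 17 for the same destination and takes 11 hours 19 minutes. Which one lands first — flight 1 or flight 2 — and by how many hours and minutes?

Flight 1 in UTC: 12:50 PM − 13:00 = 11:50 PM on Jun 16.
+13 hours and 42 minutes → arrive 1:32 PM UTC on Jun 17.
Flight 2 in UTC: 12:34 PM + 4:00 = 4:34 PM on Jun 17.
+11 hours and 19 minutes → arrive 3:53 AM UTC on Jun 18.
Flight 1 lands earlier by 14 hours 21 minutes.

the first, by 14 hours 21 minutes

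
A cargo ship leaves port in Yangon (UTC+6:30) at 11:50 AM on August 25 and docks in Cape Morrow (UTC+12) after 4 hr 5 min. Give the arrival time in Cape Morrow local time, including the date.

9:25 PM on August 25

Cape Morrow is 5:30 ahead of Yangon.
After 4 hours and 5 minutes it is 3:55 PM in Yangon.
Shift by the zone difference: 3:55 PM + 5:30 = 9:25 PM on Aug 25 in Cape Morrow.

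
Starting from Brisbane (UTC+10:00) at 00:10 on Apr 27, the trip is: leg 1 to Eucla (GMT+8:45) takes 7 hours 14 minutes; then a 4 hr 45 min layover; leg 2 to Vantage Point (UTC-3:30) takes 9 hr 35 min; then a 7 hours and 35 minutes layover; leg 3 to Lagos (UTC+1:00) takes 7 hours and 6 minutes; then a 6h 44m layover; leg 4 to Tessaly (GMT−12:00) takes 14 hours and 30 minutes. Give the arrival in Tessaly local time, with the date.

Convert departure to UTC: 00:10 − 10:00 = 14:10 UTC on Apr 26.
Add 7 hours and 14 minutes leg 1 → 21:24 UTC.
Add 4 hours and 45 minutes layover in Eucla → 02:09 UTC (Apr 27).
Add 9 hours 35 minutes leg 2 → 11:44 UTC.
Add 7 hours and 35 minutes layover in Vantage Point → 19:19 UTC.
Add 7 hours and 6 minutes leg 3 → 02:25 UTC (Apr 28).
Add 6 hours 44 minutes layover in Lagos → 09:09 UTC.
Add 14 hours 30 minutes leg 4 → 23:39 UTC.
Tessaly is UTC−12:00, so local arrival = 23:39 − 12:00 = 11:39 on Apr 28.

11:39 on April 28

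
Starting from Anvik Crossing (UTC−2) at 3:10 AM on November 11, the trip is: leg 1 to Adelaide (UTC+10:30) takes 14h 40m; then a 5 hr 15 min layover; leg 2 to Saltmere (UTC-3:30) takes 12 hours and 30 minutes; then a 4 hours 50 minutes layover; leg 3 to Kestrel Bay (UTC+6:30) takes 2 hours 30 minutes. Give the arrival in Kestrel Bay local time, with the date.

Convert departure to UTC: 3:10 AM + 2:00 = 5:10 AM UTC on Nov 11.
Add 14 hours and 40 minutes leg 1 → 7:50 PM UTC.
Add 5 hours and 15 minutes layover in Adelaide → 1:05 AM UTC (Nov 12).
Add 12 hours 30 minutes leg 2 → 1:35 PM UTC.
Add 4 hours 50 minutes layover in Saltmere → 6:25 PM UTC.
Add 2 hours and 30 minutes leg 3 → 8:55 PM UTC.
Kestrel Bay is UTC+6:30, so local arrival = 8:55 PM + 6:30 = 3:25 AM on Nov 13.

3:25 AM on November 13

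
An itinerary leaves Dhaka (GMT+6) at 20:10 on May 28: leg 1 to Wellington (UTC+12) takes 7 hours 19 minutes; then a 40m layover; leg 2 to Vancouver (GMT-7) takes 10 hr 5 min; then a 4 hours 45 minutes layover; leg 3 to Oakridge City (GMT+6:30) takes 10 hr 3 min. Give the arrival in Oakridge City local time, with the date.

Convert departure to UTC: 20:10 − 6:00 = 14:10 UTC on May 28.
Add 7 hours and 19 minutes leg 1 → 21:29 UTC.
Add 40 minutes layover in Wellington → 22:09 UTC.
Add 10 hours and 5 minutes leg 2 → 08:14 UTC (May 29).
Add 4 hours 45 minutes layover in Vancouver → 12:59 UTC.
Add 10 hours 3 minutes leg 3 → 23:02 UTC.
Oakridge City is UTC+6:30, so local arrival = 23:02 + 6:30 = 05:32 on May 30.

05:32 on May 30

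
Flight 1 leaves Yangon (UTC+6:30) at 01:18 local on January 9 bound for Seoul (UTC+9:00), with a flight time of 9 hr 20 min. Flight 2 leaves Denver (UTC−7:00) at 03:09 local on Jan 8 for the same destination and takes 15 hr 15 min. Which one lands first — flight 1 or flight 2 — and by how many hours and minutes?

the second, by 2 hours 44 minutes

Flight 1 in UTC: 01:18 − 6:30 = 18:48 on Jan 8.
+9 hours and 20 minutes → arrive 04:08 UTC on Jan 9.
Flight 2 in UTC: 03:09 + 7:00 = 10:09 on Jan 8.
+15 hours and 15 minutes → arrive 01:24 UTC on Jan 9.
Flight 2 lands earlier by 2 hours 44 minutes.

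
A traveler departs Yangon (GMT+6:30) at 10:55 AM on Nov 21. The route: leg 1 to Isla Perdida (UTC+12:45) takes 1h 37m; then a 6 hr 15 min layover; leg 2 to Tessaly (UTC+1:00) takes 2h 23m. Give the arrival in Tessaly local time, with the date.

3:40 PM on November 21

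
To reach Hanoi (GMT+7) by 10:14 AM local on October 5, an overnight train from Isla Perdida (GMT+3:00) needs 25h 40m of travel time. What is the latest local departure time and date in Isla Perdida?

4:34 AM on Oct 4

Target arrival in UTC: 10:14 AM − 7:00 = 3:14 AM on Oct 5.
Subtract 25 hours and 40 minutes → departure 1:34 AM UTC on Oct 4.
Isla Perdida is UTC+3:00: 1:34 AM + 3:00 = 4:34 AM on Oct 4.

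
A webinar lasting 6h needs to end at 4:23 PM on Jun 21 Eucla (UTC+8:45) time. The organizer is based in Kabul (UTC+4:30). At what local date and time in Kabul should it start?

6:08 AM on June 21

Target end time in UTC: 4:23 PM − 8:45 = 7:38 AM on Jun 21.
Subtract 6 hours → start 1:38 AM UTC on Jun 21.
Kabul is UTC+4:30: 1:38 AM + 4:30 = 6:08 AM on Jun 21.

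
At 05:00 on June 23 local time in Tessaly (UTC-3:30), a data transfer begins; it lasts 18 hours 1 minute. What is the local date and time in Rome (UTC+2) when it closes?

04:31 on Jun 24

Rome is 5:30 ahead of Tessaly.
After 18 hours and 1 minute it is 23:01 in Tessaly.
Shift by the zone difference: 23:01 + 5:30 = 04:31 on Jun 24 in Rome.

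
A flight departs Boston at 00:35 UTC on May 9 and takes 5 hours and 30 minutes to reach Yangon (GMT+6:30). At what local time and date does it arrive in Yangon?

Departure is given in UTC: 00:35 on May 9.
Add 5 hours and 30 minutes → 06:05 UTC.
Yangon is UTC+6:30: 06:05 + 6:30 = 12:35 on May 9.

12:35 on May 9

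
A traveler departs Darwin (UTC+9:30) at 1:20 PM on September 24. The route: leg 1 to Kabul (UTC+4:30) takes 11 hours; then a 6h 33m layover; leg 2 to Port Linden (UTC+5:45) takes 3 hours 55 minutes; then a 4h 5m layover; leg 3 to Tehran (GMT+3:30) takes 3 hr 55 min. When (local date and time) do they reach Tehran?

12:48 PM on September 25

Convert departure to UTC: 1:20 PM − 9:30 = 3:50 AM UTC on Sep 24.
Add 11 hours leg 1 → 2:50 PM UTC.
Add 6 hours 33 minutes layover in Kabul → 9:23 PM UTC.
Add 3 hours 55 minutes leg 2 → 1:18 AM UTC (Sep 25).
Add 4 hours 5 minutes layover in Port Linden → 5:23 AM UTC.
Add 3 hours 55 minutes leg 3 → 9:18 AM UTC.
Tehran is UTC+3:30, so local arrival = 9:18 AM + 3:30 = 12:48 PM on Sep 25.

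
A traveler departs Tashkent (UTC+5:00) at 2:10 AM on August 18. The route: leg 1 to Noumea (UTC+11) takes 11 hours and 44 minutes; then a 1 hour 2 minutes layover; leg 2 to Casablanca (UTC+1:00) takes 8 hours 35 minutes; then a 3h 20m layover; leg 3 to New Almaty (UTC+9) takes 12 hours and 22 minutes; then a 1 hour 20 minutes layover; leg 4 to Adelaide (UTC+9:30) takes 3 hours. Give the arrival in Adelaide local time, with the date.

Convert departure to UTC: 2:10 AM − 5:00 = 9:10 PM UTC on Aug 17.
Add 11 hours and 44 minutes leg 1 → 8:54 AM UTC (Aug 18).
Add 1 hour 2 minutes layover in Noumea → 9:56 AM UTC.
Add 8 hours and 35 minutes leg 2 → 6:31 PM UTC.
Add 3 hours and 20 minutes layover in Casablanca → 9:51 PM UTC.
Add 12 hours 22 minutes leg 3 → 10:13 AM UTC (Aug 19).
Add 1 hour and 20 minutes layover in New Almaty → 11:33 AM UTC.
Add 3 hours leg 4 → 2:33 PM UTC.
Adelaide is UTC+9:30, so local arrival = 2:33 PM + 9:30 = 12:03 AM on Aug 20.

12:03 AM on August 20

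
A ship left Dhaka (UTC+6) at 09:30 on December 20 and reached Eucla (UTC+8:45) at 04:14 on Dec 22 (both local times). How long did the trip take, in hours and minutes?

39 hours 59 minutes

Departure in UTC: 09:30 − 6:00 = 03:30 on Dec 20.
Arrival in UTC: 04:14 − 8:45 = 19:29 on Dec 21.
Elapsed = 19:29 − 03:30 (+1 day) = 39 hours 59 minutes.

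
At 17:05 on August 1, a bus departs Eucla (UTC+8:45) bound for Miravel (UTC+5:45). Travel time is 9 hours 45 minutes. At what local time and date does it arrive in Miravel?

23:50 on Aug 1

Convert departure to UTC: 17:05 − 8:45 = 08:20 UTC on Aug 1.
Add 9 hours and 45 minutes travel time → 18:05 UTC.
Miravel is UTC+5:45, so local arrival = 18:05 + 5:45 = 23:50 on Aug 1.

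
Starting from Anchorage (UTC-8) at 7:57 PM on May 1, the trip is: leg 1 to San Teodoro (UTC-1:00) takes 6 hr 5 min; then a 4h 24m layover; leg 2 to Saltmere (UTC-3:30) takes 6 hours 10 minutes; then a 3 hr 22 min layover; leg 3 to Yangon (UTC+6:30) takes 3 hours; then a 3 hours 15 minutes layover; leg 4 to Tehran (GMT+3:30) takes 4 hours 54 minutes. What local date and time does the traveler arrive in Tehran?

2:37 PM on May 3

Convert departure to UTC: 7:57 PM + 8:00 = 3:57 AM UTC on May 2.
Add 6 hours and 5 minutes leg 1 → 10:02 AM UTC.
Add 4 hours and 24 minutes layover in San Teodoro → 2:26 PM UTC.
Add 6 hours 10 minutes leg 2 → 8:36 PM UTC.
Add 3 hours and 22 minutes layover in Saltmere → 11:58 PM UTC.
Add 3 hours leg 3 → 2:58 AM UTC (May 3).
Add 3 hours 15 minutes layover in Yangon → 6:13 AM UTC.
Add 4 hours 54 minutes leg 4 → 11:07 AM UTC.
Tehran is UTC+3:30, so local arrival = 11:07 AM + 3:30 = 2:37 PM on May 3.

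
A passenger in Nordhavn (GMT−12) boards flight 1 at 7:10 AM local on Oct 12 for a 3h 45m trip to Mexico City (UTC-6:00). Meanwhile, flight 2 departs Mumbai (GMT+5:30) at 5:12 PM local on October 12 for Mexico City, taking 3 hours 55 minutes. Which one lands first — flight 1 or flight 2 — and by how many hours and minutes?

the second, by 7 hours 18 minutes

Flight 1 in UTC: 7:10 AM + 12:00 = 7:10 PM on Oct 12.
+3 hours 45 minutes → arrive 10:55 PM UTC on Oct 12.
Flight 2 in UTC: 5:12 PM − 5:30 = 11:42 AM on Oct 12.
+3 hours 55 minutes → arrive 3:37 PM UTC on Oct 12.
Flight 2 lands earlier by 7 hours 18 minutes.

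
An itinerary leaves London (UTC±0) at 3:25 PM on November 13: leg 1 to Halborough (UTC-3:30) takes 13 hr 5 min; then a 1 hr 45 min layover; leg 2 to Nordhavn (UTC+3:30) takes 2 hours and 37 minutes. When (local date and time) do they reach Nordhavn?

London is at UTC+0, so departure is already 3:25 PM UTC on Nov 13.
Add 13 hours and 5 minutes leg 1 → 4:30 AM UTC (Nov 14).
Add 1 hour 45 minutes layover in Halborough → 6:15 AM UTC.
Add 2 hours 37 minutes leg 2 → 8:52 AM UTC.
Nordhavn is UTC+3:30, so local arrival = 8:52 AM + 3:30 = 12:22 PM on Nov 14.

12:22 PM on November 14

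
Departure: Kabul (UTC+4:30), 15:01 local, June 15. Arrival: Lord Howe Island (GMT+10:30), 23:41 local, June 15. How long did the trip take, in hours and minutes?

Departure in UTC: 15:01 − 4:30 = 10:31 on Jun 15.
Arrival in UTC: 23:41 − 10:30 = 13:11 on Jun 15.
Elapsed = 13:11 − 10:31 = 2 hours 40 minutes.

2 hours 40 minutes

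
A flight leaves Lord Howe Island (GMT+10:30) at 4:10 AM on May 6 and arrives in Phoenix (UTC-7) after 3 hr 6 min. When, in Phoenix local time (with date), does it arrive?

1:46 PM on May 5

Convert departure to UTC: 4:10 AM − 10:30 = 5:40 PM UTC on May 5.
Add 3 hours 6 minutes travel time → 8:46 PM UTC.
Phoenix is UTC−7:00, so local arrival = 8:46 PM − 7:00 = 1:46 PM on May 5.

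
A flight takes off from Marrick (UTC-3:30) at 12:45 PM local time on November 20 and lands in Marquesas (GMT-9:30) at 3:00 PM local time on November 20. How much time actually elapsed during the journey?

Departure in UTC: 12:45 PM + 3:30 = 4:15 PM on Nov 20.
Arrival in UTC: 3:00 PM + 9:30 = 12:30 AM on Nov 21.
Elapsed = 12:30 AM − 4:15 PM (+1 day) = 8 hours 15 minutes.

8 hours 15 minutes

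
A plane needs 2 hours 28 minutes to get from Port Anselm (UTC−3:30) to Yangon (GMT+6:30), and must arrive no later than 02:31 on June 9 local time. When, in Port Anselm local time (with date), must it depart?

14:03 on June 8

Target arrival in UTC: 02:31 − 6:30 = 20:01 on Jun 8.
Subtract 2 hours 28 minutes → departure 17:33 UTC on Jun 8.
Port Anselm is UTC−3:30: 17:33 − 3:30 = 14:03 on Jun 8.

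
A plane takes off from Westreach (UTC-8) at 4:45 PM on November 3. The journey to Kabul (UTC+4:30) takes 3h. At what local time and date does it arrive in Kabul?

8:15 AM on November 4

Kabul is 12:30 ahead of Westreach.
After 3 hours it is 7:45 PM in Westreach.
Shift by the zone difference: 7:45 PM + 12:30 = 8:15 AM on Nov 4 in Kabul.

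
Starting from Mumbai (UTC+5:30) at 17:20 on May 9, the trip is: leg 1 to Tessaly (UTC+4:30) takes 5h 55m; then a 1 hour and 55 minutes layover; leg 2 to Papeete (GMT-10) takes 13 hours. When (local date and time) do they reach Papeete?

Convert departure to UTC: 17:20 − 5:30 = 11:50 UTC on May 9.
Add 5 hours 55 minutes leg 1 → 17:45 UTC.
Add 1 hour 55 minutes layover in Tessaly → 19:40 UTC.
Add 13 hours leg 2 → 08:40 UTC (May 10).
Papeete is UTC−10:00, so local arrival = 08:40 − 10:00 = 22:40 on May 9.

22:40 on May 9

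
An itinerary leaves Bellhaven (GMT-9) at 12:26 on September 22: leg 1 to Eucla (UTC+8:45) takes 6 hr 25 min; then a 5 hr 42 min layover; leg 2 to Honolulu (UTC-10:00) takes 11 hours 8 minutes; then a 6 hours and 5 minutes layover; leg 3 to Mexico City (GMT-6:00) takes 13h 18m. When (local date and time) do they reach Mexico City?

10:04 on September 24

Convert departure to UTC: 12:26 + 9:00 = 21:26 UTC on Sep 22.
Add 6 hours and 25 minutes leg 1 → 03:51 UTC (Sep 23).
Add 5 hours 42 minutes layover in Eucla → 09:33 UTC.
Add 11 hours and 8 minutes leg 2 → 20:41 UTC.
Add 6 hours and 5 minutes layover in Honolulu → 02:46 UTC (Sep 24).
Add 13 hours 18 minutes leg 3 → 16:04 UTC.
Mexico City is UTC−6:00, so local arrival = 16:04 − 6:00 = 10:04 on Sep 24.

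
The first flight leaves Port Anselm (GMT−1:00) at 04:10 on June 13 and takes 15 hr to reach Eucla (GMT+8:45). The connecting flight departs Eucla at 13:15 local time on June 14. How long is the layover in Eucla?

8 hours 20 minutes

Convert departure to UTC: 04:10 + 1:00 = 05:10 UTC on Jun 13.
Add 15 hours flight time → 20:10 UTC.
Eucla is UTC+8:45, so local arrival = 20:10 + 8:45 = 04:55 on Jun 14.
Layover = 13:15 − 04:55 = 8 hours 20 minutes.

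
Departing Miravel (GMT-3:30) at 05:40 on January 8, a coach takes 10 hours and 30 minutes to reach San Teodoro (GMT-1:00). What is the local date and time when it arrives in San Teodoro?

Convert departure to UTC: 05:40 + 3:30 = 09:10 UTC on Jan 8.
Add 10 hours 30 minutes travel time → 19:40 UTC.
San Teodoro is UTC−1:00, so local arrival = 19:40 − 1:00 = 18:40 on Jan 8.

18:40 on January 8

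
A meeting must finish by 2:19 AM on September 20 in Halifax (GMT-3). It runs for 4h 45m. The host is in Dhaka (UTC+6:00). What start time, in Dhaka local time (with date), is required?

Target end time in UTC: 2:19 AM + 3:00 = 5:19 AM on Sep 20.
Subtract 4 hours and 45 minutes → start 12:34 AM UTC on Sep 20.
Dhaka is UTC+6:00: 12:34 AM + 6:00 = 6:34 AM on Sep 20.

6:34 AM on September 20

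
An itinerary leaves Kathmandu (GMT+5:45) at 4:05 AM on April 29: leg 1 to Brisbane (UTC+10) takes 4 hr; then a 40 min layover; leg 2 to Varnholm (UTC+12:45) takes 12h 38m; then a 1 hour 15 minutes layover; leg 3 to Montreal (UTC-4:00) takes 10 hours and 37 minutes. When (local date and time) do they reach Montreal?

Convert departure to UTC: 4:05 AM − 5:45 = 10:20 PM UTC on Apr 28.
Add 4 hours leg 1 → 2:20 AM UTC (Apr 29).
Add 40 minutes layover in Brisbane → 3:00 AM UTC.
Add 12 hours and 38 minutes leg 2 → 3:38 PM UTC.
Add 1 hour 15 minutes layover in Varnholm → 4:53 PM UTC.
Add 10 hours and 37 minutes leg 3 → 3:30 AM UTC (Apr 30).
Montreal is UTC−4:00, so local arrival = 3:30 AM − 4:00 = 11:30 PM on Apr 29.

11:30 PM on April 29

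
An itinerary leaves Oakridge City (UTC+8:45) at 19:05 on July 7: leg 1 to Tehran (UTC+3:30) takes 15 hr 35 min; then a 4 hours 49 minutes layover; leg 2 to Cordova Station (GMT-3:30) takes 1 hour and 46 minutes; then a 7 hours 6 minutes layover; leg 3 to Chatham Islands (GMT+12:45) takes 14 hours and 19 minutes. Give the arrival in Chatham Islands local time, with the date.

Convert departure to UTC: 19:05 − 8:45 = 10:20 UTC on Jul 7.
Add 15 hours and 35 minutes leg 1 → 01:55 UTC (Jul 8).
Add 4 hours 49 minutes layover in Tehran → 06:44 UTC.
Add 1 hour 46 minutes leg 2 → 08:30 UTC.
Add 7 hours and 6 minutes layover in Cordova Station → 15:36 UTC.
Add 14 hours and 19 minutes leg 3 → 05:55 UTC (Jul 9).
Chatham Islands is UTC+12:45, so local arrival = 05:55 + 12:45 = 18:40 on Jul 9.

18:40 on July 9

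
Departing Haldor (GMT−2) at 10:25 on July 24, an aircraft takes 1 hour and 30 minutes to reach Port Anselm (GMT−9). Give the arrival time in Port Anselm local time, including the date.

Port Anselm is 7:00 behind Haldor.
After 1 hour and 30 minutes it is 11:55 in Haldor.
Shift by the zone difference: 11:55 − 7:00 = 04:55 on Jul 24 in Port Anselm.

04:55 on July 24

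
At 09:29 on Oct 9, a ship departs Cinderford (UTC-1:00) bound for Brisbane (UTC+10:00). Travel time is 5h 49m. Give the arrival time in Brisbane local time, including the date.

Convert departure to UTC: 09:29 + 1:00 = 10:29 UTC on Oct 9.
Add 5 hours and 49 minutes travel time → 16:18 UTC.
Brisbane is UTC+10:00, so local arrival = 16:18 + 10:00 = 02:18 on Oct 10.

02:18 on October 10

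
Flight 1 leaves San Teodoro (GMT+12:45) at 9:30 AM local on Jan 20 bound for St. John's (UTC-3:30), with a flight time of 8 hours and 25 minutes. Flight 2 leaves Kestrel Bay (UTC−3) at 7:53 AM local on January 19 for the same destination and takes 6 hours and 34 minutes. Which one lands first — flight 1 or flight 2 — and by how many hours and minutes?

Flight 1 in UTC: 9:30 AM − 12:45 = 8:45 PM on Jan 19.
+8 hours and 25 minutes → arrive 5:10 AM UTC on Jan 20.
Flight 2 in UTC: 7:53 AM + 3:00 = 10:53 AM on Jan 19.
+6 hours 34 minutes → arrive 5:27 PM UTC on Jan 19.
Flight 2 lands earlier by 11 hours 43 minutes.

the second, by 11 hours 43 minutes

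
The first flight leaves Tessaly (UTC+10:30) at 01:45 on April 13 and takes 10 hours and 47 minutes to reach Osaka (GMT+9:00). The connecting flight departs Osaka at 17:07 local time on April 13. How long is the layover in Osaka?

Convert departure to UTC: 01:45 − 10:30 = 15:15 UTC on Apr 12.
Add 10 hours 47 minutes flight time → 02:02 UTC (Apr 13).
Osaka is UTC+9:00, so local arrival = 02:02 + 9:00 = 11:02 on Apr 13.
Layover = 17:07 − 11:02 = 6 hours 5 minutes.

6 hours 5 minutes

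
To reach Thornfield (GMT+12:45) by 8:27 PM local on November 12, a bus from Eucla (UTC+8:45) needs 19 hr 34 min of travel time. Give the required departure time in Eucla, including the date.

Target arrival in UTC: 8:27 PM − 12:45 = 7:42 AM on Nov 12.
Subtract 19 hours and 34 minutes → departure 12:08 PM UTC on Nov 11.
Eucla is UTC+8:45: 12:08 PM + 8:45 = 8:53 PM on Nov 11.

8:53 PM on November 11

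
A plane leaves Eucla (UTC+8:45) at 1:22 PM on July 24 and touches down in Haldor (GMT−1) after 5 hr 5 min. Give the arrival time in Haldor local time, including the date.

8:42 AM on July 24

Convert departure to UTC: 1:22 PM − 8:45 = 4:37 AM UTC on Jul 24.
Add 5 hours and 5 minutes travel time → 9:42 AM UTC.
Haldor is UTC−1:00, so local arrival = 9:42 AM − 1:00 = 8:42 AM on Jul 24.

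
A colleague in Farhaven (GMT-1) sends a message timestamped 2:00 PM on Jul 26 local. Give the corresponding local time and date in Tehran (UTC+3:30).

6:30 PM on Jul 26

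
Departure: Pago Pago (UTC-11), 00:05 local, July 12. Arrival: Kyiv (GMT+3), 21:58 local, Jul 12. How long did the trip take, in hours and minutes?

Departure in UTC: 00:05 + 11:00 = 11:05 on Jul 12.
Arrival in UTC: 21:58 − 3:00 = 18:58 on Jul 12.
Elapsed = 18:58 − 11:05 = 7 hours 53 minutes.

7 hours 53 minutes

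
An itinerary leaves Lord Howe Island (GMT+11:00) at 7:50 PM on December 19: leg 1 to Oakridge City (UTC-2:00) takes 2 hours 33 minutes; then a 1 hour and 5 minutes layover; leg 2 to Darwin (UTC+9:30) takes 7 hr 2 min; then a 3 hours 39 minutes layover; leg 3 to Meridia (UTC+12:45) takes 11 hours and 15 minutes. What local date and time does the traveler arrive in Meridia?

Convert departure to UTC: 7:50 PM − 11:00 = 8:50 AM UTC on Dec 19.
Add 2 hours 33 minutes leg 1 → 11:23 AM UTC.
Add 1 hour 5 minutes layover in Oakridge City → 12:28 PM UTC.
Add 7 hours and 2 minutes leg 2 → 7:30 PM UTC.
Add 3 hours 39 minutes layover in Darwin → 11:09 PM UTC.
Add 11 hours 15 minutes leg 3 → 10:24 AM UTC (Dec 20).
Meridia is UTC+12:45, so local arrival = 10:24 AM + 12:45 = 11:09 PM on Dec 20.

11:09 PM on December 20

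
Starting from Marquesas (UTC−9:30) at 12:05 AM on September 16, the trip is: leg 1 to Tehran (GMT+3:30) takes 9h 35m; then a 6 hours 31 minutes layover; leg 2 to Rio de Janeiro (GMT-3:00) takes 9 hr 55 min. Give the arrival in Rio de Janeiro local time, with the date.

8:36 AM on September 17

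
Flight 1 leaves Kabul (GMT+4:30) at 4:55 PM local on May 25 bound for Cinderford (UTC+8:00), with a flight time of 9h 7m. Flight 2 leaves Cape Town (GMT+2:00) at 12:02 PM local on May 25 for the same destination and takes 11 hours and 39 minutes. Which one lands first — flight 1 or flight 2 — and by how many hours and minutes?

the first, by 9 minutes

Flight 1 in UTC: 4:55 PM − 4:30 = 12:25 PM on May 25.
+9 hours and 7 minutes → arrive 9:32 PM UTC on May 25.
Flight 2 in UTC: 12:02 PM − 2:00 = 10:02 AM on May 25.
+11 hours 39 minutes → arrive 9:41 PM UTC on May 25.
Flight 1 lands earlier by 9 minutes.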